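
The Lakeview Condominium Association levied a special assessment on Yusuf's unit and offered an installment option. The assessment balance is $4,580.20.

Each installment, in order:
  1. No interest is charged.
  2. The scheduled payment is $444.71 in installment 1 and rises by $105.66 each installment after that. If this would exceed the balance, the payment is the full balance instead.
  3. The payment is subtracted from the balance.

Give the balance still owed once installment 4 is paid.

Installment 1: $4,580.20 − $444.71 → $4,135.49
Installment 2: $4,135.49 − $550.37 → $3,585.12
Installment 3: $3,585.12 − $656.03 → $2,929.09
Installment 4: $2,929.09 − $761.69 → $2,167.40

$2,167.40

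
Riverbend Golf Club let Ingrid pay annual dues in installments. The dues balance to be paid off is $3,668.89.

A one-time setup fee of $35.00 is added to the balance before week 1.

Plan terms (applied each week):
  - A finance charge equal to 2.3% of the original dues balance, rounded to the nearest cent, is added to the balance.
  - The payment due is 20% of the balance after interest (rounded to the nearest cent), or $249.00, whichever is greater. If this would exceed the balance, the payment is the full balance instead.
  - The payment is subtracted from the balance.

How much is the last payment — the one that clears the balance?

Week 1: opening $3,703.89; interest $84.38 → $3,788.27; payment $757.65; balance $3,030.62
Week 2: opening $3,030.62; interest $84.38 → $3,115.00; payment $623.00; balance $2,492.00
Week 3: opening $2,492.00; interest $84.38 → $2,576.38; payment $515.28; balance $2,061.10
Week 4: opening $2,061.10; interest $84.38 → $2,145.48; payment $429.10; balance $1,716.38
Week 5: opening $1,716.38; interest $84.38 → $1,800.76; payment $360.15; balance $1,440.61
Week 6: opening $1,440.61; interest $84.38 → $1,524.99; payment $305.00; balance $1,219.99
Week 7: opening $1,219.99; interest $84.38 → $1,304.37; payment $260.87; balance $1,043.50
Week 8: opening $1,043.50; interest $84.38 → $1,127.88; payment $249.00; balance $878.88
Week 9: opening $878.88; interest $84.38 → $963.26; payment $249.00; balance $714.26
Week 10: opening $714.26; interest $84.38 → $798.64; payment $249.00; balance $549.64
Week 11: opening $549.64; interest $84.38 → $634.02; payment $249.00; balance $385.02
Week 12: opening $385.02; interest $84.38 → $469.40; payment $249.00; balance $220.40
Week 13: opening $220.40; interest $84.38 → $304.78; payment $249.00; balance $55.78
Week 14: opening $55.78; interest $84.38 → $140.16; payment $140.16; balance $0.00

$140.16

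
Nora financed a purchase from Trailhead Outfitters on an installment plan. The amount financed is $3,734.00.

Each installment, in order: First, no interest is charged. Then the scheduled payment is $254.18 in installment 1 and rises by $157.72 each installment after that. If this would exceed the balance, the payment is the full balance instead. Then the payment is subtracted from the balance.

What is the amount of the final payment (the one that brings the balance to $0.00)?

$885.90

# | Opening | Payment | End bal
1 | $3,734.00 | $254.18 | $3,479.82
2 | $3,479.82 | $411.90 | $3,067.92
3 | $3,067.92 | $569.62 | $2,498.30
4 | $2,498.30 | $727.34 | $1,770.96
5 | $1,770.96 | $885.06 | $885.90
6 | $885.90 | $885.90 | $0.00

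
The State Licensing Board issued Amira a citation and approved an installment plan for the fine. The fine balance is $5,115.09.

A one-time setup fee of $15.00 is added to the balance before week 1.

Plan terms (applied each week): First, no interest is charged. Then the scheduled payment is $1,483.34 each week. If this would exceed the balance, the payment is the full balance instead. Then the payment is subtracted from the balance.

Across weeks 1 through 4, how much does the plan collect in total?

$5,130.09

# | Opening | Payment | End bal
1 | $5,130.09 | $1,483.34 | $3,646.75
2 | $3,646.75 | $1,483.34 | $2,163.41
3 | $2,163.41 | $1,483.34 | $680.07
4 | $680.07 | $680.07 | $0.00
Total paid: $5,130.09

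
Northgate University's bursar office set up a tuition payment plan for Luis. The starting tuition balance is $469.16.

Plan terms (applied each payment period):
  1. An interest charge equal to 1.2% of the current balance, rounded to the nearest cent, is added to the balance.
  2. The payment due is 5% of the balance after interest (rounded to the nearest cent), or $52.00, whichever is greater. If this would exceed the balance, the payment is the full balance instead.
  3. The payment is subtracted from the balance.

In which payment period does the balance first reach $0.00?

10

Payment period 1: $469.16 +$5.63 interest = $474.79; pay $52.00 → $422.79
Payment period 2: $422.79 +$5.07 interest = $427.86; pay $52.00 → $375.86
Payment period 3: $375.86 +$4.51 interest = $380.37; pay $52.00 → $328.37
Payment period 4: $328.37 +$3.94 interest = $332.31; pay $52.00 → $280.31
Payment period 5: $280.31 +$3.36 interest = $283.67; pay $52.00 → $231.67
Payment period 6: $231.67 +$2.78 interest = $234.45; pay $52.00 → $182.45
Payment period 7: $182.45 +$2.19 interest = $184.64; pay $52.00 → $132.64
Payment period 8: $132.64 +$1.59 interest = $134.23; pay $52.00 → $82.23
Payment period 9: $82.23 +$0.99 interest = $83.22; pay $52.00 → $31.22
Payment period 10: $31.22 +$0.37 interest = $31.59; pay $31.59 → $0.00
Balance reaches $0.00 in payment period 10.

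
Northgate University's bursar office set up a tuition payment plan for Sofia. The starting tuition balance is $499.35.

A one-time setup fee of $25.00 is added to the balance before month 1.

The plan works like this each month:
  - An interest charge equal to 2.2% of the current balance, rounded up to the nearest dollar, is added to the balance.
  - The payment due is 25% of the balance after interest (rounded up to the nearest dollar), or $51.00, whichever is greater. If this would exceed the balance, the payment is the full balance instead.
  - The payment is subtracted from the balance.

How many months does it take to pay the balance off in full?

Month 1: opening $524.35; interest $12.00 → $536.35; payment $135.00; balance $401.35
Month 2: opening $401.35; interest $9.00 → $410.35; payment $103.00; balance $307.35
Month 3: opening $307.35; interest $7.00 → $314.35; payment $79.00; balance $235.35
Month 4: opening $235.35; interest $6.00 → $241.35; payment $61.00; balance $180.35
Month 5: opening $180.35; interest $4.00 → $184.35; payment $51.00; balance $133.35
Month 6: opening $133.35; interest $3.00 → $136.35; payment $51.00; balance $85.35
Month 7: opening $85.35; interest $2.00 → $87.35; payment $51.00; balance $36.35
Month 8: opening $36.35; interest $1.00 → $37.35; payment $37.35; balance $0.00
Balance reaches $0.00 in month 8.

8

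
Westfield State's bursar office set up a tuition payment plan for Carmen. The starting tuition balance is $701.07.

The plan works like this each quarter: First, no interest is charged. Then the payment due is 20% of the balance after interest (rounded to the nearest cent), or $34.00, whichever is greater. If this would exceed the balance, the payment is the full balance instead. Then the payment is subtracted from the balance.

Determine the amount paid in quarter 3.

Quarter 1: $701.07 − $140.21 → $560.86
Quarter 2: $560.86 − $112.17 → $448.69
Quarter 3: $448.69 − $89.74 → $358.95

$89.74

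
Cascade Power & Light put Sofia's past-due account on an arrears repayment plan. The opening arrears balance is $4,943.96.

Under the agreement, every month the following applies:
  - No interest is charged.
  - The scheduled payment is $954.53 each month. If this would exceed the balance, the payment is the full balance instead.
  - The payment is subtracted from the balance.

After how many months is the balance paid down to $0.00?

Month 1: $4,943.96 − $954.53 → $3,989.43
Month 2: $3,989.43 − $954.53 → $3,034.90
Month 3: $3,034.90 − $954.53 → $2,080.37
Month 4: $2,080.37 − $954.53 → $1,125.84
Month 5: $1,125.84 − $954.53 → $171.31
Month 6: $171.31 − $171.31 → $0.00
Balance reaches $0.00 in month 6.

6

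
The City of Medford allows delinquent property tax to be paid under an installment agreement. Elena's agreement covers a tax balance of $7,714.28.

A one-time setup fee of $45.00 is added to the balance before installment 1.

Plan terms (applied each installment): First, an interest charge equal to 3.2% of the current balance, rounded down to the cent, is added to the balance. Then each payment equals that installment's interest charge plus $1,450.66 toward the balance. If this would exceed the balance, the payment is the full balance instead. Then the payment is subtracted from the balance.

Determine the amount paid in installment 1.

Installment 1: opening $7,759.28; interest $248.29 → $8,007.57; payment $1,698.95; balance $6,308.62

$1,698.95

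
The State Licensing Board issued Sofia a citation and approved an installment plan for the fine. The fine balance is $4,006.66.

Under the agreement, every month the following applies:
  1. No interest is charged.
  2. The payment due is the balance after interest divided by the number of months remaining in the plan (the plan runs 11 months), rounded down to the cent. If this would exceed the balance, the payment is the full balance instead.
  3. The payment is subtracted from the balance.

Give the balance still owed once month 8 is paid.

$1,092.74

Month 1: $4,006.66 − $364.24 → $3,642.42
Month 2: $3,642.42 − $364.24 → $3,278.18
Month 3: $3,278.18 − $364.24 → $2,913.94
Month 4: $2,913.94 − $364.24 → $2,549.70
Month 5: $2,549.70 − $364.24 → $2,185.46
Month 6: $2,185.46 − $364.24 → $1,821.22
Month 7: $1,821.22 − $364.24 → $1,456.98
Month 8: $1,456.98 − $364.24 → $1,092.74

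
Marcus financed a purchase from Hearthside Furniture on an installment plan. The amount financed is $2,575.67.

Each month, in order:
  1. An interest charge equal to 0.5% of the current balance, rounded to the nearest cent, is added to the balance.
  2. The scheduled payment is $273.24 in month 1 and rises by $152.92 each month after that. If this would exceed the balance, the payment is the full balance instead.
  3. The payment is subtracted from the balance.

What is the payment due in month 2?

Month 1: opening $2,575.67; interest $12.88 → $2,588.55; payment $273.24; balance $2,315.31
Month 2: opening $2,315.31; interest $11.58 → $2,326.89; payment $426.16; balance $1,900.73

$426.16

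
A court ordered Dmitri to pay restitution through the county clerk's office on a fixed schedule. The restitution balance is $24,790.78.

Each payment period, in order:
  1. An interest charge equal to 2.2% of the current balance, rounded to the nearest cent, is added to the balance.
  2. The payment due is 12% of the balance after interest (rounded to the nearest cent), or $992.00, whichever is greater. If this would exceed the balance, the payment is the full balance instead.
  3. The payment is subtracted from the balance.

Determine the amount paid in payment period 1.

$3,040.34

Payment period 1: opening $24,790.78; interest $545.40 → $25,336.18; payment $3,040.34; balance $22,295.84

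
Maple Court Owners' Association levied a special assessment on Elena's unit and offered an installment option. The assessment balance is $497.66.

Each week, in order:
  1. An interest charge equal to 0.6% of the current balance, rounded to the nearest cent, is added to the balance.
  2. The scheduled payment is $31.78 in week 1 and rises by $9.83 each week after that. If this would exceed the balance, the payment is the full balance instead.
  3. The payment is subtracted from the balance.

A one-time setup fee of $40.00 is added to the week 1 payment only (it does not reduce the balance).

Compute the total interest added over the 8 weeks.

Week 1: $497.66 +$2.99 interest = $500.65; pay $31.78 (+ $40.00 fee) → $468.87
Week 2: $468.87 +$2.81 interest = $471.68; pay $41.61 → $430.07
Week 3: $430.07 +$2.58 interest = $432.65; pay $51.44 → $381.21
Week 4: $381.21 +$2.29 interest = $383.50; pay $61.27 → $322.23
Week 5: $322.23 +$1.93 interest = $324.16; pay $71.10 → $253.06
Week 6: $253.06 +$1.52 interest = $254.58; pay $80.93 → $173.65
Week 7: $173.65 +$1.04 interest = $174.69; pay $90.76 → $83.93
Week 8: $83.93 +$0.50 interest = $84.43; pay $84.43 → $0.00
Total interest: $2.99 + $2.81 + $2.58 + $2.29 + $1.93 + $1.52 + $1.04 + $0.50 = $15.66

$15.66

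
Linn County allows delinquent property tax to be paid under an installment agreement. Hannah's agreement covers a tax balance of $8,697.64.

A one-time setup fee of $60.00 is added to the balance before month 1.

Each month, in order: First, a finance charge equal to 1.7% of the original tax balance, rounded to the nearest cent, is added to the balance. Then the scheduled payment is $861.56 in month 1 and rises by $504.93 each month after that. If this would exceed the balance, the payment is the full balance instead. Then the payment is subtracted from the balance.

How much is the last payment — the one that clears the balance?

# | Opening | Interest | Payment | End bal
1 | $8,757.64 | $147.86 | $861.56 | $8,043.94
2 | $8,043.94 | $147.86 | $1,366.49 | $6,825.31
3 | $6,825.31 | $147.86 | $1,871.42 | $5,101.75
4 | $5,101.75 | $147.86 | $2,376.35 | $2,873.26
5 | $2,873.26 | $147.86 | $2,881.28 | $139.84
6 | $139.84 | $147.86 | $287.70 | $0.00

$287.70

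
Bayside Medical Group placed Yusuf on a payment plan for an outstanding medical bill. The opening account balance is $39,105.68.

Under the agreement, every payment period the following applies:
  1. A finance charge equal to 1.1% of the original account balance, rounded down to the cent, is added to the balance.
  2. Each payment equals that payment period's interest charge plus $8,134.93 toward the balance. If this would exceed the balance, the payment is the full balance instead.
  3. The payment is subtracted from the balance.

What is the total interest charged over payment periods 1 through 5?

Payment period 1: $39,105.68 +$430.16 interest = $39,535.84; pay $8,565.09 → $30,970.75
Payment period 2: $30,970.75 +$430.16 interest = $31,400.91; pay $8,565.09 → $22,835.82
Payment period 3: $22,835.82 +$430.16 interest = $23,265.98; pay $8,565.09 → $14,700.89
Payment period 4: $14,700.89 +$430.16 interest = $15,131.05; pay $8,565.09 → $6,565.96
Payment period 5: $6,565.96 +$430.16 interest = $6,996.12; pay $6,996.12 → $0.00
Total interest: $430.16 + $430.16 + $430.16 + $430.16 + $430.16 = $2,150.80

$2,150.80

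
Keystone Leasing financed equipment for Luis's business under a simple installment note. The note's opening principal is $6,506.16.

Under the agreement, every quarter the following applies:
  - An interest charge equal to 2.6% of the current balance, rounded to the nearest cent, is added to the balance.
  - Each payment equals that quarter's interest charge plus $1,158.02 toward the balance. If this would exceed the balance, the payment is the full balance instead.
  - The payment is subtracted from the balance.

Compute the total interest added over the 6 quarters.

Quarter 1: $6,506.16 +$169.16 interest = $6,675.32; pay $1,327.18 → $5,348.14
Quarter 2: $5,348.14 +$139.05 interest = $5,487.19; pay $1,297.07 → $4,190.12
Quarter 3: $4,190.12 +$108.94 interest = $4,299.06; pay $1,266.96 → $3,032.10
Quarter 4: $3,032.10 +$78.83 interest = $3,110.93; pay $1,236.85 → $1,874.08
Quarter 5: $1,874.08 +$48.73 interest = $1,922.81; pay $1,206.75 → $716.06
Quarter 6: $716.06 +$18.62 interest = $734.68; pay $734.68 → $0.00
Total interest: $169.16 + $139.05 + $108.94 + $78.83 + $48.73 + $18.62 = $563.33

$563.33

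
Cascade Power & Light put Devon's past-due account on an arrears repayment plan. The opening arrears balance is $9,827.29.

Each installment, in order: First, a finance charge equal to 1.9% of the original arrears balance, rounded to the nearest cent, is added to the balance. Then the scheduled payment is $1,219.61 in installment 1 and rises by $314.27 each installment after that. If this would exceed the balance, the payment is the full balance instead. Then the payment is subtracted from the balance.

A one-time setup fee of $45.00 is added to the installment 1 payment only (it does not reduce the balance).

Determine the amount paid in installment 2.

$1,533.88

Installment 1: $9,827.29 +$186.72 interest = $10,014.01; pay $1,219.61 (+ $45.00 fee) → $8,794.40
Installment 2: $8,794.40 +$186.72 interest = $8,981.12; pay $1,533.88 → $7,447.24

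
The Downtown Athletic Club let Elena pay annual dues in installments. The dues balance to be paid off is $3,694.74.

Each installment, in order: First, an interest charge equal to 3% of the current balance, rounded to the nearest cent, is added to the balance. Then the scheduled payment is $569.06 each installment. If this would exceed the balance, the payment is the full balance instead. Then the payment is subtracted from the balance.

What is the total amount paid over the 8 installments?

$4,172.59

Installment 1: opening $3,694.74; interest $110.84 → $3,805.58; payment $569.06; balance $3,236.52
Installment 2: opening $3,236.52; interest $97.10 → $3,333.62; payment $569.06; balance $2,764.56
Installment 3: opening $2,764.56; interest $82.94 → $2,847.50; payment $569.06; balance $2,278.44
Installment 4: opening $2,278.44; interest $68.35 → $2,346.79; payment $569.06; balance $1,777.73
Installment 5: opening $1,777.73; interest $53.33 → $1,831.06; payment $569.06; balance $1,262.00
Installment 6: opening $1,262.00; interest $37.86 → $1,299.86; payment $569.06; balance $730.80
Installment 7: opening $730.80; interest $21.92 → $752.72; payment $569.06; balance $183.66
Installment 8: opening $183.66; interest $5.51 → $189.17; payment $189.17; balance $0.00
Total paid: $4,172.59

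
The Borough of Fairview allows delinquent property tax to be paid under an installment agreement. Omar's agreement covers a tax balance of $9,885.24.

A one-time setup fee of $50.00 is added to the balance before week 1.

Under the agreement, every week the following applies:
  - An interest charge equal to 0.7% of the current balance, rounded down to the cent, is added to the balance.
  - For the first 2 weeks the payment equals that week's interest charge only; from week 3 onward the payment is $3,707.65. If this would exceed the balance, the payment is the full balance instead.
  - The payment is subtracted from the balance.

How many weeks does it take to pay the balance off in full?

Week 1: opening $9,935.24; interest $69.54 → $10,004.78; payment $69.54; balance $9,935.24
Week 2: opening $9,935.24; interest $69.54 → $10,004.78; payment $69.54; balance $9,935.24
Week 3: opening $9,935.24; interest $69.54 → $10,004.78; payment $3,707.65; balance $6,297.13
Week 4: opening $6,297.13; interest $44.07 → $6,341.20; payment $3,707.65; balance $2,633.55
Week 5: opening $2,633.55; interest $18.43 → $2,651.98; payment $2,651.98; balance $0.00
Balance reaches $0.00 in week 5.

5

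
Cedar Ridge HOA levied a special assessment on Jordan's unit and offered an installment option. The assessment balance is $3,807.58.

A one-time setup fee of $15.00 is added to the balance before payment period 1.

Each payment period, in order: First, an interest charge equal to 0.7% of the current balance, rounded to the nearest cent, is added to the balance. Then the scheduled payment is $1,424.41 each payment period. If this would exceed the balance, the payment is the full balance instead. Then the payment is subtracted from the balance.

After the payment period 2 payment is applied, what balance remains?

$1,017.49

Payment period 1: opening $3,822.58; interest $26.76 → $3,849.34; payment $1,424.41; balance $2,424.93
Payment period 2: opening $2,424.93; interest $16.97 → $2,441.90; payment $1,424.41; balance $1,017.49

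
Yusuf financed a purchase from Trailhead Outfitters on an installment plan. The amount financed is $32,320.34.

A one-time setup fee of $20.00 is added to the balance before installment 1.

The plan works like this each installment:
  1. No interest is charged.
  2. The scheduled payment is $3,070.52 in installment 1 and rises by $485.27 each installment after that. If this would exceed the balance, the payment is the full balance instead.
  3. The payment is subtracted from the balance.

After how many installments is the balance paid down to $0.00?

8

# | Opening | Payment | End bal
1 | $32,340.34 | $3,070.52 | $29,269.82
2 | $29,269.82 | $3,555.79 | $25,714.03
3 | $25,714.03 | $4,041.06 | $21,672.97
4 | $21,672.97 | $4,526.33 | $17,146.64
5 | $17,146.64 | $5,011.60 | $12,135.04
6 | $12,135.04 | $5,496.87 | $6,638.17
7 | $6,638.17 | $5,982.14 | $656.03
8 | $656.03 | $656.03 | $0.00
Balance reaches $0.00 in installment 8.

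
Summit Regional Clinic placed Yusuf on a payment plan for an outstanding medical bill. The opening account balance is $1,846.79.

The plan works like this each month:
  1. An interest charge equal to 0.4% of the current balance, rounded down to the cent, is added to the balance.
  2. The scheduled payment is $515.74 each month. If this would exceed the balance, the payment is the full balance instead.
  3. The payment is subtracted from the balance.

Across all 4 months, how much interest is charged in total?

Month 1: $1,846.79 +$7.38 interest = $1,854.17; pay $515.74 → $1,338.43
Month 2: $1,338.43 +$5.35 interest = $1,343.78; pay $515.74 → $828.04
Month 3: $828.04 +$3.31 interest = $831.35; pay $515.74 → $315.61
Month 4: $315.61 +$1.26 interest = $316.87; pay $316.87 → $0.00
Total interest: $7.38 + $5.35 + $3.31 + $1.26 = $17.30

$17.30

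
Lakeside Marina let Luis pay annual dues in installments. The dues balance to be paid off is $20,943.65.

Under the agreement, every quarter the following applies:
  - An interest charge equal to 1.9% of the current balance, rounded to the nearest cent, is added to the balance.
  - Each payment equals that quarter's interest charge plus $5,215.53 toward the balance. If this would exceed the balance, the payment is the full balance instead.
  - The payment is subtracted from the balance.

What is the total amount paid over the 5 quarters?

$21,942.34

Quarter 1: $20,943.65 +$397.93 interest = $21,341.58; pay $5,613.46 → $15,728.12
Quarter 2: $15,728.12 +$298.83 interest = $16,026.95; pay $5,514.36 → $10,512.59
Quarter 3: $10,512.59 +$199.74 interest = $10,712.33; pay $5,415.27 → $5,297.06
Quarter 4: $5,297.06 +$100.64 interest = $5,397.70; pay $5,316.17 → $81.53
Quarter 5: $81.53 +$1.55 interest = $83.08; pay $83.08 → $0.00
Total paid: $21,942.34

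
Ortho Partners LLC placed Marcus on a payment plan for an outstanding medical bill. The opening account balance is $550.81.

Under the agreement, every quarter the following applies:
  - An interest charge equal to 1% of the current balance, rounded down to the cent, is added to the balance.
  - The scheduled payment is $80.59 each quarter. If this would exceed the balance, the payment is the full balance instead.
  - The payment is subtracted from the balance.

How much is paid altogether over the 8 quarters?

# | Opening | Interest | Payment | End bal
1 | $550.81 | $5.50 | $80.59 | $475.72
2 | $475.72 | $4.75 | $80.59 | $399.88
3 | $399.88 | $3.99 | $80.59 | $323.28
4 | $323.28 | $3.23 | $80.59 | $245.92
5 | $245.92 | $2.45 | $80.59 | $167.78
6 | $167.78 | $1.67 | $80.59 | $88.86
7 | $88.86 | $0.88 | $80.59 | $9.15
8 | $9.15 | $0.09 | $9.24 | $0.00
Total paid: $573.37

$573.37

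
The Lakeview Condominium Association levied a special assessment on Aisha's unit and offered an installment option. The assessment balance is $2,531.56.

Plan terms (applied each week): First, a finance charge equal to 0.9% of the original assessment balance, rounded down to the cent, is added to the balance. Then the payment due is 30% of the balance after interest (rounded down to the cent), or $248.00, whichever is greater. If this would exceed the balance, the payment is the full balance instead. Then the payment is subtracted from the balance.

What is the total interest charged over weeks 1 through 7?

$159.46

Week 1: $2,531.56 +$22.78 interest = $2,554.34; pay $766.30 → $1,788.04
Week 2: $1,788.04 +$22.78 interest = $1,810.82; pay $543.24 → $1,267.58
Week 3: $1,267.58 +$22.78 interest = $1,290.36; pay $387.10 → $903.26
Week 4: $903.26 +$22.78 interest = $926.04; pay $277.81 → $648.23
Week 5: $648.23 +$22.78 interest = $671.01; pay $248.00 → $423.01
Week 6: $423.01 +$22.78 interest = $445.79; pay $248.00 → $197.79
Week 7: $197.79 +$22.78 interest = $220.57; pay $220.57 → $0.00
Total interest: $22.78 + $22.78 + $22.78 + $22.78 + $22.78 + $22.78 + $22.78 = $159.46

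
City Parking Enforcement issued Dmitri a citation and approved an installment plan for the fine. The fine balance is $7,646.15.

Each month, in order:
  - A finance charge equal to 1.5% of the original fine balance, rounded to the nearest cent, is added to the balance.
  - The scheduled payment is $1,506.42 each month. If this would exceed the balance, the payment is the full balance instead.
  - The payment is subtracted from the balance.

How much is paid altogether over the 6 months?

$8,334.29

Month 1: opening $7,646.15; interest $114.69 → $7,760.84; payment $1,506.42; balance $6,254.42
Month 2: opening $6,254.42; interest $114.69 → $6,369.11; payment $1,506.42; balance $4,862.69
Month 3: opening $4,862.69; interest $114.69 → $4,977.38; payment $1,506.42; balance $3,470.96
Month 4: opening $3,470.96; interest $114.69 → $3,585.65; payment $1,506.42; balance $2,079.23
Month 5: opening $2,079.23; interest $114.69 → $2,193.92; payment $1,506.42; balance $687.50
Month 6: opening $687.50; interest $114.69 → $802.19; payment $802.19; balance $0.00
Total paid: $8,334.29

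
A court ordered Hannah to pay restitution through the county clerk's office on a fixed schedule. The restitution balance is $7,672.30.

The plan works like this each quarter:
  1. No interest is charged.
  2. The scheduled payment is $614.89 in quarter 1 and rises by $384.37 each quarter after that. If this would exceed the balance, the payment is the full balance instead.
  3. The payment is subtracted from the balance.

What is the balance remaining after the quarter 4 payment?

$2,906.52

Quarter 1: opening $7,672.30; payment $614.89; balance $7,057.41
Quarter 2: opening $7,057.41; payment $999.26; balance $6,058.15
Quarter 3: opening $6,058.15; payment $1,383.63; balance $4,674.52
Quarter 4: opening $4,674.52; payment $1,768.00; balance $2,906.52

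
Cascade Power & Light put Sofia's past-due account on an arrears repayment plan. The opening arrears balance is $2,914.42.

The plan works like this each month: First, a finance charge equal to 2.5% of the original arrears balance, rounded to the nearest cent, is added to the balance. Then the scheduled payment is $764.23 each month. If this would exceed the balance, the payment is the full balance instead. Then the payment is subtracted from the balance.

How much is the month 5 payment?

$221.80

Month 1: opening $2,914.42; interest $72.86 → $2,987.28; payment $764.23; balance $2,223.05
Month 2: opening $2,223.05; interest $72.86 → $2,295.91; payment $764.23; balance $1,531.68
Month 3: opening $1,531.68; interest $72.86 → $1,604.54; payment $764.23; balance $840.31
Month 4: opening $840.31; interest $72.86 → $913.17; payment $764.23; balance $148.94
Month 5: opening $148.94; interest $72.86 → $221.80; payment $221.80; balance $0.00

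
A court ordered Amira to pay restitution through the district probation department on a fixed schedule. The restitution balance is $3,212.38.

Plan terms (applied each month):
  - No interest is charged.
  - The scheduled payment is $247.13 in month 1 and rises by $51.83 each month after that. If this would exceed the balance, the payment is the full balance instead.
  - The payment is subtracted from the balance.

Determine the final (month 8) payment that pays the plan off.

Month 1: $3,212.38 − $247.13 → $2,965.25
Month 2: $2,965.25 − $298.96 → $2,666.29
Month 3: $2,666.29 − $350.79 → $2,315.50
Month 4: $2,315.50 − $402.62 → $1,912.88
Month 5: $1,912.88 − $454.45 → $1,458.43
Month 6: $1,458.43 − $506.28 → $952.15
Month 7: $952.15 − $558.11 → $394.04
Month 8: $394.04 − $394.04 → $0.00

$394.04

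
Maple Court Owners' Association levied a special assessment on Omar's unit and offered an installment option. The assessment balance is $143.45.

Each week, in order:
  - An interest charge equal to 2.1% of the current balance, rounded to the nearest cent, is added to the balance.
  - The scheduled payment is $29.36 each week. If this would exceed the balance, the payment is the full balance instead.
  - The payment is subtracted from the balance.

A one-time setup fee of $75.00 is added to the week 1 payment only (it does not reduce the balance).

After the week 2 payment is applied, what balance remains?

# | Opening | Interest | Payment | Fee | End bal
1 | $143.45 | $3.01 | $29.36 | $75.00 | $117.10
2 | $117.10 | $2.46 | $29.36 | — | $90.20

$90.20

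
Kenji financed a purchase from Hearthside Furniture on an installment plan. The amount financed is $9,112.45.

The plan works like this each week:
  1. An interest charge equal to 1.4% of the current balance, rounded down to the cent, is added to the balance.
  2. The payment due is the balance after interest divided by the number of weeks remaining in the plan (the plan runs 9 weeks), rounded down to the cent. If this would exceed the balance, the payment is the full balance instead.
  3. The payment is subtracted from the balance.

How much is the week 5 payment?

$1,085.38

Week 1: opening $9,112.45; interest $127.57 → $9,240.02; payment $1,026.66; balance $8,213.36
Week 2: opening $8,213.36; interest $114.98 → $8,328.34; payment $1,041.04; balance $7,287.30
Week 3: opening $7,287.30; interest $102.02 → $7,389.32; payment $1,055.61; balance $6,333.71
Week 4: opening $6,333.71; interest $88.67 → $6,422.38; payment $1,070.39; balance $5,351.99
Week 5: opening $5,351.99; interest $74.92 → $5,426.91; payment $1,085.38; balance $4,341.53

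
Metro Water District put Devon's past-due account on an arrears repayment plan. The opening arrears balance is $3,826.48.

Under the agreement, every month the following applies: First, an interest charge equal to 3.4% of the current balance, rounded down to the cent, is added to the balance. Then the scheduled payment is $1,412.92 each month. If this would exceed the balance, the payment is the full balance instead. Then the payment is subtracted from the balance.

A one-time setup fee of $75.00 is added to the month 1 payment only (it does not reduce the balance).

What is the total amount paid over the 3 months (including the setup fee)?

Month 1: opening $3,826.48; interest $130.10 → $3,956.58; payment $1,412.92 (+ $75.00 fee); balance $2,543.66
Month 2: opening $2,543.66; interest $86.48 → $2,630.14; payment $1,412.92; balance $1,217.22
Month 3: opening $1,217.22; interest $41.38 → $1,258.60; payment $1,258.60; balance $0.00
Total paid: $4,159.44

$4,159.44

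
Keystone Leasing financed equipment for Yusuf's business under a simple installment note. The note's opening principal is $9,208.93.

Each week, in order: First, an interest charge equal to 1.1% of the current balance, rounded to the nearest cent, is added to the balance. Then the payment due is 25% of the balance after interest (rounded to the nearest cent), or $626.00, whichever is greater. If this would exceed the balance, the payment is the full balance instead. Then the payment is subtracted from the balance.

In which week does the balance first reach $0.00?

9

Week 1: opening $9,208.93; interest $101.30 → $9,310.23; payment $2,327.56; balance $6,982.67
Week 2: opening $6,982.67; interest $76.81 → $7,059.48; payment $1,764.87; balance $5,294.61
Week 3: opening $5,294.61; interest $58.24 → $5,352.85; payment $1,338.21; balance $4,014.64
Week 4: opening $4,014.64; interest $44.16 → $4,058.80; payment $1,014.70; balance $3,044.10
Week 5: opening $3,044.10; interest $33.49 → $3,077.59; payment $769.40; balance $2,308.19
Week 6: opening $2,308.19; interest $25.39 → $2,333.58; payment $626.00; balance $1,707.58
Week 7: opening $1,707.58; interest $18.78 → $1,726.36; payment $626.00; balance $1,100.36
Week 8: opening $1,100.36; interest $12.10 → $1,112.46; payment $626.00; balance $486.46
Week 9: opening $486.46; interest $5.35 → $491.81; payment $491.81; balance $0.00
Balance reaches $0.00 in week 9.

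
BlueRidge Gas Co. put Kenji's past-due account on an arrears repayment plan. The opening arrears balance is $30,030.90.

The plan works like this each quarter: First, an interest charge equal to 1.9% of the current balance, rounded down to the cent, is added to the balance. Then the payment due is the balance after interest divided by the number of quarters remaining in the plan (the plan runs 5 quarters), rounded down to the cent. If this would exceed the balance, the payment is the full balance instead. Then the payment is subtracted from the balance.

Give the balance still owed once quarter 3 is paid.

$12,710.16

Quarter 1: $30,030.90 +$570.58 interest = $30,601.48; pay $6,120.29 → $24,481.19
Quarter 2: $24,481.19 +$465.14 interest = $24,946.33; pay $6,236.58 → $18,709.75
Quarter 3: $18,709.75 +$355.48 interest = $19,065.23; pay $6,355.07 → $12,710.16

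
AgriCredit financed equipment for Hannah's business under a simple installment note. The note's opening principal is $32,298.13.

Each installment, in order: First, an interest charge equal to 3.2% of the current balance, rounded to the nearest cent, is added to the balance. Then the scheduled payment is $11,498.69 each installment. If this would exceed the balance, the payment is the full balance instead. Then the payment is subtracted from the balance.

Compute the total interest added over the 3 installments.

Installment 1: $32,298.13 +$1,033.54 interest = $33,331.67; pay $11,498.69 → $21,832.98
Installment 2: $21,832.98 +$698.66 interest = $22,531.64; pay $11,498.69 → $11,032.95
Installment 3: $11,032.95 +$353.05 interest = $11,386.00; pay $11,386.00 → $0.00
Total interest: $1,033.54 + $698.66 + $353.05 = $2,085.25

$2,085.25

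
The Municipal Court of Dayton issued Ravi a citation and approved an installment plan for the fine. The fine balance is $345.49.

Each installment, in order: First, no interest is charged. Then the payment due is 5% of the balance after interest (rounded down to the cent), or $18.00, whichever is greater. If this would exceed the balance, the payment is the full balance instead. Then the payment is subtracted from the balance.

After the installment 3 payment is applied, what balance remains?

$291.49

Installment 1: opening $345.49; payment $18.00; balance $327.49
Installment 2: opening $327.49; payment $18.00; balance $309.49
Installment 3: opening $309.49; payment $18.00; balance $291.49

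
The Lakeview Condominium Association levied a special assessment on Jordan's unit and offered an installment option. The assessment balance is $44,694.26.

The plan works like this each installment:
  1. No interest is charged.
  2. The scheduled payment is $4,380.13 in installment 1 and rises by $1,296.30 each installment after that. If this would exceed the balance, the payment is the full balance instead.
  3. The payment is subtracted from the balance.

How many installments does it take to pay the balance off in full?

# | Opening | Payment | End bal
1 | $44,694.26 | $4,380.13 | $40,314.13
2 | $40,314.13 | $5,676.43 | $34,637.70
3 | $34,637.70 | $6,972.73 | $27,664.97
4 | $27,664.97 | $8,269.03 | $19,395.94
5 | $19,395.94 | $9,565.33 | $9,830.61
6 | $9,830.61 | $9,830.61 | $0.00
Balance reaches $0.00 in installment 6.

6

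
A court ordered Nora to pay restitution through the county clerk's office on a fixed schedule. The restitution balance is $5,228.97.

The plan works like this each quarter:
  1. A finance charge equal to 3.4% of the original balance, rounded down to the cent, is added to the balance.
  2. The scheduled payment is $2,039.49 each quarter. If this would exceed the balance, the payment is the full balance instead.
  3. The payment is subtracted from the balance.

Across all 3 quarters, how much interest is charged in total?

Quarter 1: opening $5,228.97; interest $177.78 → $5,406.75; payment $2,039.49; balance $3,367.26
Quarter 2: opening $3,367.26; interest $177.78 → $3,545.04; payment $2,039.49; balance $1,505.55
Quarter 3: opening $1,505.55; interest $177.78 → $1,683.33; payment $1,683.33; balance $0.00
Total interest: $177.78 + $177.78 + $177.78 = $533.34

$533.34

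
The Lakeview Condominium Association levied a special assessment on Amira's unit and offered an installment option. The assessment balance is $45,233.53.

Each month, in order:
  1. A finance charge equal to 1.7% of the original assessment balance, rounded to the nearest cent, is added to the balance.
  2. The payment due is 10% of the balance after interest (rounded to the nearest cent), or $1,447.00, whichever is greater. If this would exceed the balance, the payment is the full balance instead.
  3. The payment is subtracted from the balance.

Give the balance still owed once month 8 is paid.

$23,413.14

Month 1: $45,233.53 +$768.97 interest = $46,002.50; pay $4,600.25 → $41,402.25
Month 2: $41,402.25 +$768.97 interest = $42,171.22; pay $4,217.12 → $37,954.10
Month 3: $37,954.10 +$768.97 interest = $38,723.07; pay $3,872.31 → $34,850.76
Month 4: $34,850.76 +$768.97 interest = $35,619.73; pay $3,561.97 → $32,057.76
Month 5: $32,057.76 +$768.97 interest = $32,826.73; pay $3,282.67 → $29,544.06
Month 6: $29,544.06 +$768.97 interest = $30,313.03; pay $3,031.30 → $27,281.73
Month 7: $27,281.73 +$768.97 interest = $28,050.70; pay $2,805.07 → $25,245.63
Month 8: $25,245.63 +$768.97 interest = $26,014.60; pay $2,601.46 → $23,413.14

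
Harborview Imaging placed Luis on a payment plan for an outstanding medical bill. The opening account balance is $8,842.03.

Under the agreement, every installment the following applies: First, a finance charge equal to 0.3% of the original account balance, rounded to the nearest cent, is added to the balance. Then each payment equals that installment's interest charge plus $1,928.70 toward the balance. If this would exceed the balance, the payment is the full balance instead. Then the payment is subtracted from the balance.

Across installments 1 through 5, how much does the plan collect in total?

$8,974.68

Installment 1: $8,842.03 +$26.53 interest = $8,868.56; pay $1,955.23 → $6,913.33
Installment 2: $6,913.33 +$26.53 interest = $6,939.86; pay $1,955.23 → $4,984.63
Installment 3: $4,984.63 +$26.53 interest = $5,011.16; pay $1,955.23 → $3,055.93
Installment 4: $3,055.93 +$26.53 interest = $3,082.46; pay $1,955.23 → $1,127.23
Installment 5: $1,127.23 +$26.53 interest = $1,153.76; pay $1,153.76 → $0.00
Total paid: $8,974.68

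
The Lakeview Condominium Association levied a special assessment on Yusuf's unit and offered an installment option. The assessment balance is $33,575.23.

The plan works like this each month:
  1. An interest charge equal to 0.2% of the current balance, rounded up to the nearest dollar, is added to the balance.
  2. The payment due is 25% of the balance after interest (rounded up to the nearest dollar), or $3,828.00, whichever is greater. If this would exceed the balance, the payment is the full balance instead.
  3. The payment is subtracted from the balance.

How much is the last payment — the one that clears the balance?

Month 1: $33,575.23 +$68.00 interest = $33,643.23; pay $8,411.00 → $25,232.23
Month 2: $25,232.23 +$51.00 interest = $25,283.23; pay $6,321.00 → $18,962.23
Month 3: $18,962.23 +$38.00 interest = $19,000.23; pay $4,751.00 → $14,249.23
Month 4: $14,249.23 +$29.00 interest = $14,278.23; pay $3,828.00 → $10,450.23
Month 5: $10,450.23 +$21.00 interest = $10,471.23; pay $3,828.00 → $6,643.23
Month 6: $6,643.23 +$14.00 interest = $6,657.23; pay $3,828.00 → $2,829.23
Month 7: $2,829.23 +$6.00 interest = $2,835.23; pay $2,835.23 → $0.00

$2,835.23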